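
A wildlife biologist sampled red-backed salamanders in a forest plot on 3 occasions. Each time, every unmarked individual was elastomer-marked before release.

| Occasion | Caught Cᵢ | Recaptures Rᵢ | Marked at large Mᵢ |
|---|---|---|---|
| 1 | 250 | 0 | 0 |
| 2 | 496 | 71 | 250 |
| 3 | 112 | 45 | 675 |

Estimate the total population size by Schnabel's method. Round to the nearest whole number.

Σ MᵢCᵢ = 0·250 + 250·496 + 675·112 = 0 + 124000 + 75600 = 199600
Σ Rᵢ = 0 + 71 + 45 = 116
N̂ = 199600 / 116 ≈ 1720.7 → 1721

N ≈ 1721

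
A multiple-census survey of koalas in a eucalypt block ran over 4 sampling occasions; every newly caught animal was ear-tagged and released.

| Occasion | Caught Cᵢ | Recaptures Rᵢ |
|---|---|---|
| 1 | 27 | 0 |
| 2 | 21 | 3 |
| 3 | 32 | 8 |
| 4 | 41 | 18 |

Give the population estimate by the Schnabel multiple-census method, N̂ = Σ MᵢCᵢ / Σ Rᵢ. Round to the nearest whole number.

Marked at large before each occasion: Mᵢ = Σⱼ<ᵢ (Cⱼ − Rⱼ) → M1=0, M2=27, M3=45, M4=69
Σ MᵢCᵢ = 0·27 + 27·21 + 45·32 + 69·41 = 0 + 567 + 1440 + 2829 = 4836
Σ Rᵢ = 0 + 3 + 8 + 18 = 29
N̂ = 4836 / 29 ≈ 166.8 → 167

N ≈ 167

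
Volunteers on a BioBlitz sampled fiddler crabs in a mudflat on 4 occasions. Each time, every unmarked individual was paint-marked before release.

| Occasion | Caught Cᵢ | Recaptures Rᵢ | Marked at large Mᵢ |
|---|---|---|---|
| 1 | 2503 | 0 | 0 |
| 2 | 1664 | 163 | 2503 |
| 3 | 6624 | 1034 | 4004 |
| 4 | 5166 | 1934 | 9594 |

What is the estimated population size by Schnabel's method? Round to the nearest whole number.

N ≈ 25,631

Σ MᵢCᵢ = 0·2503 + 2503·1664 + 4004·6624 + 9594·5166 = 0 + 4164992 + 26522496 + 49562604 = 80250092
Σ Rᵢ = 0 + 163 + 1034 + 1934 = 3131
N̂ = 80250092 / 3131 ≈ 25630.8 → 25631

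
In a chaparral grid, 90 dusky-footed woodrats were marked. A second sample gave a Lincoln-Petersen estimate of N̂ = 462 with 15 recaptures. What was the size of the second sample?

C = 77

From N = M·C/R: C = N·R / M = 462·15 / 90 = 6930 / 90 = 77.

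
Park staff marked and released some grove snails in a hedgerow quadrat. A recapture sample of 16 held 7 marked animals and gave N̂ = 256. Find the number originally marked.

From N = M·C/R: M = N·R / C = 256·7 / 16 = 1792 / 16 = 112.

M = 112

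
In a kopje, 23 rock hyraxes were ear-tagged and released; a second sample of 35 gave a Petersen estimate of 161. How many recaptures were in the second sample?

R = 5

From N = M·C/R: R = M·C / N = 23·35 / 161 = 805 / 161 = 5.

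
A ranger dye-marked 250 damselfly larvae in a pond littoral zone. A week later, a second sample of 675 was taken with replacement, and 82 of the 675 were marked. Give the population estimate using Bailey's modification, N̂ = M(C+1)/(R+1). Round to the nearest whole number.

N̂ = 250·(675+1)/(82+1) = 250·676/83 = 169000/83 ≈ 2036.1 → 2036

N ≈ 2036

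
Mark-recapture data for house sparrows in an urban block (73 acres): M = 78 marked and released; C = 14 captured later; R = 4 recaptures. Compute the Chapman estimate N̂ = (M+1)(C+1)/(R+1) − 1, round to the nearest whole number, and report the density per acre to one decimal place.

density ≈ 3.2 house sparrows per acre

N̂ = 79·15/5 − 1 = 1185/5 − 1 = 236
Density = N̂ / area = 236 / 73 ≈ 3.23 → 3.2 per acre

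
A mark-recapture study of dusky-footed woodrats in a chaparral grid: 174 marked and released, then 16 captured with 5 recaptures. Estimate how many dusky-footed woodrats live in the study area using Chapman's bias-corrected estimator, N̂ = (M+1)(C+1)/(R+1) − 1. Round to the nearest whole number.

N̂ = (174+1)(16+1)/(5+1) − 1 = 175·17/6 − 1
= 2975/6 − 1 ≈ 495.8 − 1 ≈ 494.8 → 495

N ≈ 495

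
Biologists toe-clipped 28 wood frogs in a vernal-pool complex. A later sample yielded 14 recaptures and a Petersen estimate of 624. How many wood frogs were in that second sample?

From N = M·C/R: C = N·R / M = 624·14 / 28 = 8736 / 28 = 312.

C = 312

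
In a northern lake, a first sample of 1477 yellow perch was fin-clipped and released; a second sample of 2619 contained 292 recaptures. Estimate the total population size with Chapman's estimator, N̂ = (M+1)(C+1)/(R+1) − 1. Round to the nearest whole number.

N ≈ 13,215

N̂ = (1477+1)(2619+1)/(292+1) − 1 = 1478·2620/293 − 1
= 3872360/293 − 1 ≈ 13216.2 − 1 ≈ 13215.2 → 13215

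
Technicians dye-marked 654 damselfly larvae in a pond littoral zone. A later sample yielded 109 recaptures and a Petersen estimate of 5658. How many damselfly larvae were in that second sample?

C = 943

From N = M·C/R: C = N·R / M = 5658·109 / 654 = 616722 / 654 = 943.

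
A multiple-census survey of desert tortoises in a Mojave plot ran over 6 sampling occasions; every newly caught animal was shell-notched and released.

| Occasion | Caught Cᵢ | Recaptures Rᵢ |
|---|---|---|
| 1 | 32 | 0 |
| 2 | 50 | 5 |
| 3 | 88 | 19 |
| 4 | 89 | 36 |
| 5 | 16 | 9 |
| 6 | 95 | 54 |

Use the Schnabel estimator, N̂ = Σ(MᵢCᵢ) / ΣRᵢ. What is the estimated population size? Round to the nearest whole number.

Marked at large before each occasion: Mᵢ = Σⱼ<ᵢ (Cⱼ − Rⱼ) → M1=0, M2=32, M3=77, M4=146, M5=199, M6=206
Σ MᵢCᵢ = 0·32 + 32·50 + 77·88 + 146·89 + 199·16 + 206·95 = 0 + 1600 + 6776 + 12994 + 3184 + 19570 = 44124
Σ Rᵢ = 0 + 5 + 19 + 36 + 9 + 54 = 123
N̂ = 44124 / 123 ≈ 358.7 → 359

N ≈ 359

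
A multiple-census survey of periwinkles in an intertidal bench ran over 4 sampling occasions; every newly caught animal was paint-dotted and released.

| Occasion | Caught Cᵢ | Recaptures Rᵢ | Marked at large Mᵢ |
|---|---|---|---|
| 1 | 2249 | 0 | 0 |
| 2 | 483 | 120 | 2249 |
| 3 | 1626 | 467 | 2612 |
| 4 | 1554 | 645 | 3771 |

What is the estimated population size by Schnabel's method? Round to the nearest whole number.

Σ MᵢCᵢ = 0·2249 + 2249·483 + 2612·1626 + 3771·1554 = 0 + 1086267 + 4247112 + 5860134 = 11193513
Σ Rᵢ = 0 + 120 + 467 + 645 = 1232
N̂ = 11193513 / 1232 ≈ 9085.6 → 9086

N ≈ 9086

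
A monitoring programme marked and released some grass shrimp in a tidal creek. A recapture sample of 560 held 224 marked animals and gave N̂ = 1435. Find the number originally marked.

M = 574

From N = M·C/R: M = N·R / C = 1435·224 / 560 = 321440 / 560 = 574.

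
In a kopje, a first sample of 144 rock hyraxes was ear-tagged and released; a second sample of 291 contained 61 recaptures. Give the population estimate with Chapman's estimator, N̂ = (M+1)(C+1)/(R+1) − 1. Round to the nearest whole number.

N ≈ 682

N̂ = (144+1)(291+1)/(61+1) − 1 = 145·292/62 − 1
= 42340/62 − 1 ≈ 682.9 − 1 ≈ 681.9 → 682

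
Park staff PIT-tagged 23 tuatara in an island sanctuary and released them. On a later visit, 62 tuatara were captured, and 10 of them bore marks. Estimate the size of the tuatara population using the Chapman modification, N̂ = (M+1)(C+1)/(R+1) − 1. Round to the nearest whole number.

N ≈ 136

N̂ = (23+1)(62+1)/(10+1) − 1 = 24·63/11 − 1
= 1512/11 − 1 ≈ 137.45 − 1 ≈ 136.45 → 136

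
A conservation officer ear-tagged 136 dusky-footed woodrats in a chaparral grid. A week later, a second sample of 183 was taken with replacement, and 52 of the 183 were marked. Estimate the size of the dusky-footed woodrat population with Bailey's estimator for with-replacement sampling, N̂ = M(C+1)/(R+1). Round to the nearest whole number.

N̂ = 136·(183+1)/(52+1) = 136·184/53 = 25024/53 ≈ 472.2 → 472

N ≈ 472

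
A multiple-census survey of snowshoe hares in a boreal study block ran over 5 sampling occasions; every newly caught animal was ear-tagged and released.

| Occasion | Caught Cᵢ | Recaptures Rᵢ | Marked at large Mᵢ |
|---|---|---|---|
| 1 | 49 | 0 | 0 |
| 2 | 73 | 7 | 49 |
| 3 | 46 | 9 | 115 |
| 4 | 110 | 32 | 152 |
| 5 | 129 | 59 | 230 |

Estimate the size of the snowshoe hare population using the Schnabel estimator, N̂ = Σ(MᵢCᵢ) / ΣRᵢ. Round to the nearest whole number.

Σ MᵢCᵢ = 0·49 + 49·73 + 115·46 + 152·110 + 230·129 = 0 + 3577 + 5290 + 16720 + 29670 = 55257
Σ Rᵢ = 0 + 7 + 9 + 32 + 59 = 107
N̂ = 55257 / 107 ≈ 516.4 → 516

N ≈ 516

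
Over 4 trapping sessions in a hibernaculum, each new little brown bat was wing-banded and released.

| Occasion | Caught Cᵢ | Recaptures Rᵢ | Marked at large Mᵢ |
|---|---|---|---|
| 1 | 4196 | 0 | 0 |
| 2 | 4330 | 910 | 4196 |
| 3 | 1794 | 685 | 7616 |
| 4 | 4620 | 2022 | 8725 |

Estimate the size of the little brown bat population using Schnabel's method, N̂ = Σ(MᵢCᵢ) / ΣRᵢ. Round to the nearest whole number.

Σ MᵢCᵢ = 0·4196 + 4196·4330 + 7616·1794 + 8725·4620 = 0 + 18168680 + 13663104 + 40309500 = 72141284
Σ Rᵢ = 0 + 910 + 685 + 2022 = 3617
N̂ = 72141284 / 3617 ≈ 19945.1 → 19945

N ≈ 19,945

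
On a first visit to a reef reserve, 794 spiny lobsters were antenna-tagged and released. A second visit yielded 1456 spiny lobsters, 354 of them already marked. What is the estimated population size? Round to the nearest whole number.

N ≈ 3266

Lincoln-Petersen assumes M/N = R/C, so N = M·C / R.
N = (794 × 1456) / 354 = 1156064 / 354 ≈ 3265.7 → 3266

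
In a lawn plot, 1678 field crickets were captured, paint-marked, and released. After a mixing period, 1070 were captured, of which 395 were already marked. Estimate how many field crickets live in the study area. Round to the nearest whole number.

N = (1678 × 1070) / 395 = 1795460 / 395 ≈ 4545.47 → 4545

N ≈ 4545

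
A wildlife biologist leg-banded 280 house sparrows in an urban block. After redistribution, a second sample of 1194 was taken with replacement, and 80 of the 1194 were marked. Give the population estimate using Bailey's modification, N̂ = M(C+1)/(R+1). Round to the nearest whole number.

N̂ = 280·(1194+1)/(80+1) = 280·1195/81 = 334600/81 ≈ 4130.9 → 4131

N ≈ 4131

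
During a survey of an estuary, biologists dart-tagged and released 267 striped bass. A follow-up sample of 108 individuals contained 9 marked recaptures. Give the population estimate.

If marked individuals mix randomly, R/C ≈ M/N, giving N ≈ M·C/R.
N = (267 × 108) / 9 = 28836 / 9 = 3204

N = 3204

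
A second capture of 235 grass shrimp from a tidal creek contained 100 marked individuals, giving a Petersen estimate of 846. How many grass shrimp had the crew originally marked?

From N = M·C/R: M = N·R / C = 846·100 / 235 = 84600 / 235 = 360.

M = 360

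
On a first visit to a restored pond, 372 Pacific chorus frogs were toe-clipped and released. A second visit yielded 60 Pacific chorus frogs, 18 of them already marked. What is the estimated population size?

N = 1240

If marked individuals mix randomly, R/C ≈ M/N, giving N ≈ M·C/R.
N = (372 × 60) / 18 = 22320 / 18 = 1240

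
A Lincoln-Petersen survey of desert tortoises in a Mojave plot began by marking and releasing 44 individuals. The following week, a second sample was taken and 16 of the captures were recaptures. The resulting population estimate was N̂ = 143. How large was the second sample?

From N = M·C/R: C = N·R / M = 143·16 / 44 = 2288 / 44 = 52.

C = 52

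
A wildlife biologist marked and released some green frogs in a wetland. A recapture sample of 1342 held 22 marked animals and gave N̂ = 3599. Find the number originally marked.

M = 59

From N = M·C/R: M = N·R / C = 3599·22 / 1342 = 79178 / 1342 = 59.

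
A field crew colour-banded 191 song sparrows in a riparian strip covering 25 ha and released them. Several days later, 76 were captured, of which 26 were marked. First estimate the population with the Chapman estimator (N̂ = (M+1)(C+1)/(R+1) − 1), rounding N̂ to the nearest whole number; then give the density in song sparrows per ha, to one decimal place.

density ≈ 21.9 song sparrows per ha

N̂ = 192·77/27 − 1 = 14784/27 − 1 ≈ 546.6 → 547
Density = N̂ / area = 547 / 25 ≈ 21.88 → 21.9 per ha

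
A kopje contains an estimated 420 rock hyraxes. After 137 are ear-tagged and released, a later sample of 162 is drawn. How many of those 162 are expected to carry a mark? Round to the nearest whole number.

expected recaptures ≈ 53

Expected recaptures E[R] = M·C / N.
E[R] = 137 × 162 / 420 = 22194 / 420 ≈ 52.8 → 53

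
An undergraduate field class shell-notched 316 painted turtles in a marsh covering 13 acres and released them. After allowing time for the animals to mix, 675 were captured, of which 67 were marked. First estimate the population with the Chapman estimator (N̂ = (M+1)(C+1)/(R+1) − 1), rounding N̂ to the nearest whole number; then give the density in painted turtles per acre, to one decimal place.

N̂ = 317·676/68 − 1 = 214292/68 − 1 ≈ 3150.4 → 3150
Density = N̂ / area = 3150 / 13 ≈ 242.31 → 242.3 per acre

density ≈ 242.3 painted turtles per acre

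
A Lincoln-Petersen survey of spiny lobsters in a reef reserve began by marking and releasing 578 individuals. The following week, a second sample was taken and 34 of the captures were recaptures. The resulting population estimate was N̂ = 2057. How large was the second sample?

C = 121

From N = M·C/R: C = N·R / M = 2057·34 / 578 = 69938 / 578 = 121.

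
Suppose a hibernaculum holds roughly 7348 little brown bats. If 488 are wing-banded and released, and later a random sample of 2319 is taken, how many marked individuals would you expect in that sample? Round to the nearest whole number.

expected recaptures ≈ 154

Expected recaptures E[R] = M·C / N.
E[R] = 488 × 2319 / 7348 = 1131672 / 7348 ≈ 154.0 → 154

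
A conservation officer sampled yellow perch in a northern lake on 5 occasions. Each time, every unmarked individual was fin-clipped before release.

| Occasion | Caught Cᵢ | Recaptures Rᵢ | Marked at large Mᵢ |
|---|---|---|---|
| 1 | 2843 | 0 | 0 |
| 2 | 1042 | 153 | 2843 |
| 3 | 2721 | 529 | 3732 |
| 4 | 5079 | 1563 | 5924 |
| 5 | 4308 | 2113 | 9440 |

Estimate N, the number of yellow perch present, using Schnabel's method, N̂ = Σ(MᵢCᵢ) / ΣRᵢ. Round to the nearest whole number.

N ≈ 19,246

Σ MᵢCᵢ = 0·2843 + 2843·1042 + 3732·2721 + 5924·5079 + 9440·4308 = 0 + 2962406 + 10154772 + 30087996 + 40667520 = 83872694
Σ Rᵢ = 0 + 153 + 529 + 1563 + 2113 = 4358
N̂ = 83872694 / 4358 ≈ 19245.7 → 19246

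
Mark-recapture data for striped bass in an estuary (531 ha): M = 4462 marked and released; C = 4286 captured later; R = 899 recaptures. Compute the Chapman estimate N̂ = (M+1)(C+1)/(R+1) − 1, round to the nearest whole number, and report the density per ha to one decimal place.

N̂ = 4463·4287/900 − 1 = 19132881/900 − 1 ≈ 21257.8 → 21258
Density = N̂ / area = 21258 / 531 ≈ 40.03 → 40.0 per ha

density ≈ 40.0 striped bass per ha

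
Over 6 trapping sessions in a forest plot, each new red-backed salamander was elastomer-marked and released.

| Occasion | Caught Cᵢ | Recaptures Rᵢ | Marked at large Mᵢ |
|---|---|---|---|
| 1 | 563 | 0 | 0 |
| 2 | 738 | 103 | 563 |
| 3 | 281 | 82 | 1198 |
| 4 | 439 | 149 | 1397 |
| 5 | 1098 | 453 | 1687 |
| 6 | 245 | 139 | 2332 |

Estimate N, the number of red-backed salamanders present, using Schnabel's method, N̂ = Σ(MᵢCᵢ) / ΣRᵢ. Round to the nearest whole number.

N ≈ 4092

Σ MᵢCᵢ = 0·563 + 563·738 + 1198·281 + 1397·439 + 1687·1098 + 2332·245 = 0 + 415494 + 336638 + 613283 + 1852326 + 571340 = 3789081
Σ Rᵢ = 0 + 103 + 82 + 149 + 453 + 139 = 926
N̂ = 3789081 / 926 ≈ 4091.9 → 4092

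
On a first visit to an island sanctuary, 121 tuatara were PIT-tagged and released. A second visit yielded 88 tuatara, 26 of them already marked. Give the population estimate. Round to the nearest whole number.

N ≈ 410

N = (121 × 88) / 26 = 10648 / 26 ≈ 409.5 → 410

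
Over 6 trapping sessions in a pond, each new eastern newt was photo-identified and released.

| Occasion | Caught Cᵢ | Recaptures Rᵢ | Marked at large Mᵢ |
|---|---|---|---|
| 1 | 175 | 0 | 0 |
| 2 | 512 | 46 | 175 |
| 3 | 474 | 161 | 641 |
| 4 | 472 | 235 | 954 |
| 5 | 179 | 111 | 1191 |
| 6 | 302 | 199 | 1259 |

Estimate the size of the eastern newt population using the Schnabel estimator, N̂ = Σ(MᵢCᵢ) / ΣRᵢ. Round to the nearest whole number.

N ≈ 1911

Σ MᵢCᵢ = 0·175 + 175·512 + 641·474 + 954·472 + 1191·179 + 1259·302 = 0 + 89600 + 303834 + 450288 + 213189 + 380218 = 1437129
Σ Rᵢ = 0 + 46 + 161 + 235 + 111 + 199 = 752
N̂ = 1437129 / 752 ≈ 1911.1 → 1911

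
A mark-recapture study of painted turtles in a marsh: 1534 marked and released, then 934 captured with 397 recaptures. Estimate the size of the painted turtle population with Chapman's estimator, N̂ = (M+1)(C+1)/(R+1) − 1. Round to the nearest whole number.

N ≈ 3605

N̂ = (1534+1)(934+1)/(397+1) − 1 = 1535·935/398 − 1
= 1435225/398 − 1 ≈ 3606.1 − 1 ≈ 3605.1 → 3605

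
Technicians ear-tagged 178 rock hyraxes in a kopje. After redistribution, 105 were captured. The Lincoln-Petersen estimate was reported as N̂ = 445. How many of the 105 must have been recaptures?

R = 42

From N = M·C/R: R = M·C / N = 178·105 / 445 = 18690 / 445 = 42.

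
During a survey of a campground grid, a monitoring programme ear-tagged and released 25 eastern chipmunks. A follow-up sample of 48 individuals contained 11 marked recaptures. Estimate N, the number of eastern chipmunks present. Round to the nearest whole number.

If marked individuals mix randomly, R/C ≈ M/N, giving N ≈ M·C/R.
N = (25 × 48) / 11 = 1200 / 11 ≈ 109.1 → 109

N ≈ 109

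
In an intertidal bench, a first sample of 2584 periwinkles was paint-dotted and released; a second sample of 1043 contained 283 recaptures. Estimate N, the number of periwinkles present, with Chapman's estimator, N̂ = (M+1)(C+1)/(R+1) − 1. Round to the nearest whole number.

N ≈ 9502

N̂ = (2584+1)(1043+1)/(283+1) − 1 = 2585·1044/284 − 1
= 2698740/284 − 1 ≈ 9502.6 − 1 ≈ 9501.6 → 9502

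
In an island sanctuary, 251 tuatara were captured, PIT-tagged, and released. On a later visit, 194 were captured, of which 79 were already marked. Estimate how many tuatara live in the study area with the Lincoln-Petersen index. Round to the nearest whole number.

N ≈ 616

The marked fraction in the recapture sample should equal the marked fraction in the population: 79/194 = 251/N.
N = (251 × 194) / 79 = 48694 / 79 ≈ 616.4 → 616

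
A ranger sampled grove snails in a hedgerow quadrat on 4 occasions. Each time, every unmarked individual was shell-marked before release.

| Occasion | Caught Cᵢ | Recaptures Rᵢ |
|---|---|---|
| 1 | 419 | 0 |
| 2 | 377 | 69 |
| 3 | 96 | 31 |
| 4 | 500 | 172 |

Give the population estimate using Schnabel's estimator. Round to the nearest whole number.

Marked at large before each occasion: Mᵢ = Σⱼ<ᵢ (Cⱼ − Rⱼ) → M1=0, M2=419, M3=727, M4=792
Σ MᵢCᵢ = 0·419 + 419·377 + 727·96 + 792·500 = 0 + 157963 + 69792 + 396000 = 623755
Σ Rᵢ = 0 + 69 + 31 + 172 = 272
N̂ = 623755 / 272 ≈ 2293.2 → 2293

N ≈ 2293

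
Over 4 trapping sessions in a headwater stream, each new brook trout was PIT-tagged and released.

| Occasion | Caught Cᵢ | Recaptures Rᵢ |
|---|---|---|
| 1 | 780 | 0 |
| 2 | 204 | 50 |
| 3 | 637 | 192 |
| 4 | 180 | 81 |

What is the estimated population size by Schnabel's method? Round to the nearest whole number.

N ≈ 3103

Marked at large before each occasion: Mᵢ = Σⱼ<ᵢ (Cⱼ − Rⱼ) → M1=0, M2=780, M3=934, M4=1379
Σ MᵢCᵢ = 0·780 + 780·204 + 934·637 + 1379·180 = 0 + 159120 + 594958 + 248220 = 1002298
Σ Rᵢ = 0 + 50 + 192 + 81 = 323
N̂ = 1002298 / 323 ≈ 3103.1 → 3103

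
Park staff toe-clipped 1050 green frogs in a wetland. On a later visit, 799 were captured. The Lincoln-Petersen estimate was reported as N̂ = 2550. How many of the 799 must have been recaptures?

From N = M·C/R: R = M·C / N = 1050·799 / 2550 = 838950 / 2550 = 329.

R = 329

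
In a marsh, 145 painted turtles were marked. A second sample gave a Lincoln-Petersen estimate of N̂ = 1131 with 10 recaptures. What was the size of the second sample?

From N = M·C/R: C = N·R / M = 1131·10 / 145 = 11310 / 145 = 78.

C = 78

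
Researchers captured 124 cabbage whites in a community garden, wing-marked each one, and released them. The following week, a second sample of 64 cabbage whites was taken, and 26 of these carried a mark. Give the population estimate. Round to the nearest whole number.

Lincoln-Petersen assumes M/N = R/C, so N = M·C / R.
N = (124 × 64) / 26 = 7936 / 26 ≈ 305.2 → 305

N ≈ 305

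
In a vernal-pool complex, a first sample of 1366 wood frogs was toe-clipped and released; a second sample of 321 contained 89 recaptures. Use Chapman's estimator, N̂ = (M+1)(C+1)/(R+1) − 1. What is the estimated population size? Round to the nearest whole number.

N ≈ 4890

N̂ = (1366+1)(321+1)/(89+1) − 1 = 1367·322/90 − 1
= 440174/90 − 1 ≈ 4890.8 − 1 ≈ 4889.8 → 4890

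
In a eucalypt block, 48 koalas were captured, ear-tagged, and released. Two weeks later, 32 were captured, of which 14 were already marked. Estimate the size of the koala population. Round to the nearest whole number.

N = (48 × 32) / 14 = 1536 / 14 ≈ 109.7 → 110

N ≈ 110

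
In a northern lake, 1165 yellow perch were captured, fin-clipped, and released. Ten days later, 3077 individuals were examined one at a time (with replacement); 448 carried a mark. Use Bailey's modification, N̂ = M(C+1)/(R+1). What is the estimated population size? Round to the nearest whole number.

N ≈ 7986

N̂ = 1165·(3077+1)/(448+1) = 1165·3078/449 = 3585870/449 ≈ 7986.3 → 7986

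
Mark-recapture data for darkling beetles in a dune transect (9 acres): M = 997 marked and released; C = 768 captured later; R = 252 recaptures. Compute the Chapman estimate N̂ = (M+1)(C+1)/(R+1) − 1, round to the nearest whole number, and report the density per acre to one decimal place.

N̂ = 998·769/253 − 1 = 767462/253 − 1 ≈ 3032.4 → 3032
Density = N̂ / area = 3032 / 9 ≈ 336.89 → 336.9 per acre

density ≈ 336.9 darkling beetles per acre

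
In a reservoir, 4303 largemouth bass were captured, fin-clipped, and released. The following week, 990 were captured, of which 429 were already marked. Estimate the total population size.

N = 9930

If marked individuals mix randomly, R/C ≈ M/N, giving N ≈ M·C/R.
N = (4303 × 990) / 429 = 4259970 / 429 = 9930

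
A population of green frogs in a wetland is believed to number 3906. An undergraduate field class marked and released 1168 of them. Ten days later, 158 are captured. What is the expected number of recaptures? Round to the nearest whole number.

The marked fraction of the population is 1168/3906, so in a sample of 158 expect C·(M/N) marked.
E[R] = 1168 × 158 / 3906 = 184544 / 3906 ≈ 47.2 → 47

expected recaptures ≈ 47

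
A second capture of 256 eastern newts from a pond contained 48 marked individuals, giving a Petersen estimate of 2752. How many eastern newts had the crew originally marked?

M = 516

From N = M·C/R: M = N·R / C = 2752·48 / 256 = 132096 / 256 = 516.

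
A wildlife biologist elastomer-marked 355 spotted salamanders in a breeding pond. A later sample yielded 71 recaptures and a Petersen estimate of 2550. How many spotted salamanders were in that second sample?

C = 510

From N = M·C/R: C = N·R / M = 2550·71 / 355 = 181050 / 355 = 510.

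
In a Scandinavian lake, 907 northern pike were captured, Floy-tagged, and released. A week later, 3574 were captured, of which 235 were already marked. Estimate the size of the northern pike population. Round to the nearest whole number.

N = (907 × 3574) / 235 = 3241618 / 235 ≈ 13794.1 → 13794

N ≈ 13,794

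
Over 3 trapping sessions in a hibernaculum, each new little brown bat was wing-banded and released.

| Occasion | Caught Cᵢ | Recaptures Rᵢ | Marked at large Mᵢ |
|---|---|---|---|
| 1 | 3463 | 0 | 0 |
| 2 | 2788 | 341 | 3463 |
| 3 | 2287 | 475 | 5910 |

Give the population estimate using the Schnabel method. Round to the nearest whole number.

Σ MᵢCᵢ = 0·3463 + 3463·2788 + 5910·2287 = 0 + 9654844 + 13516170 = 23171014
Σ Rᵢ = 0 + 341 + 475 = 816
N̂ = 23171014 / 816 ≈ 28395.9 → 28396

N ≈ 28,396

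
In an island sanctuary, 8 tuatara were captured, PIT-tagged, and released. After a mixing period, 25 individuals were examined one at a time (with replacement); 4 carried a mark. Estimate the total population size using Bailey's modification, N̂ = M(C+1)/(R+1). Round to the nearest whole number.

N̂ = 8·(25+1)/(4+1) = 8·26/5 = 208/5 ≈ 41.6 → 42

N ≈ 42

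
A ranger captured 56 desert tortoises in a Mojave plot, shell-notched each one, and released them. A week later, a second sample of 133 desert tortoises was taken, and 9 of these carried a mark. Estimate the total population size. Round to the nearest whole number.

N = (56 × 133) / 9 = 7448 / 9 ≈ 827.6 → 828

N ≈ 828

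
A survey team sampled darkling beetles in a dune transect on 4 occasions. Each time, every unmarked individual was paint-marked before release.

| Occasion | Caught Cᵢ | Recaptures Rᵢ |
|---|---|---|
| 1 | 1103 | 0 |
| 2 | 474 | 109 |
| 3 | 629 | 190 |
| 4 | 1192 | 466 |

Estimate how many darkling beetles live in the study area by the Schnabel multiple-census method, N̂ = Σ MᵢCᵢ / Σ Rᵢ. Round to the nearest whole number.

Marked at large before each occasion: Mᵢ = Σⱼ<ᵢ (Cⱼ − Rⱼ) → M1=0, M2=1103, M3=1468, M4=1907
Σ MᵢCᵢ = 0·1103 + 1103·474 + 1468·629 + 1907·1192 = 0 + 522822 + 923372 + 2273144 = 3719338
Σ Rᵢ = 0 + 109 + 190 + 466 = 765
N̂ = 3719338 / 765 ≈ 4861.9 → 4862

N ≈ 4862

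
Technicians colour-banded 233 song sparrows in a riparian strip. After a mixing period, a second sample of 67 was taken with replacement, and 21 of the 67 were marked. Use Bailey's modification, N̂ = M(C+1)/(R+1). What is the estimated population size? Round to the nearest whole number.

N ≈ 720

N̂ = 233·(67+1)/(21+1) = 233·68/22 = 15844/22 ≈ 720.2 → 720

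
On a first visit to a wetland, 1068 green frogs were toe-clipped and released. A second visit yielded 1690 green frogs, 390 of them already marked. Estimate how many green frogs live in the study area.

N = 4628

If marked individuals mix randomly, R/C ≈ M/N, giving N ≈ M·C/R.
N = (1068 × 1690) / 390 = 1804920 / 390 = 4628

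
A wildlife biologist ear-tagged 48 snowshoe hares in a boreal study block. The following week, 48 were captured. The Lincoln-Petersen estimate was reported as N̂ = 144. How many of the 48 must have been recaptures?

R = 16

From N = M·C/R: R = M·C / N = 48·48 / 144 = 2304 / 144 = 16.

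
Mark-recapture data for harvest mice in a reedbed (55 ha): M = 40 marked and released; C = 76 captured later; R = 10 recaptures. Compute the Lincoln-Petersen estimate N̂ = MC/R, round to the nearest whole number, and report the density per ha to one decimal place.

N̂ = 40·76/10 = 3040/10 = 304
Density = N̂ / area = 304 / 55 ≈ 5.53 → 5.5 per ha

density ≈ 5.5 harvest mice per ha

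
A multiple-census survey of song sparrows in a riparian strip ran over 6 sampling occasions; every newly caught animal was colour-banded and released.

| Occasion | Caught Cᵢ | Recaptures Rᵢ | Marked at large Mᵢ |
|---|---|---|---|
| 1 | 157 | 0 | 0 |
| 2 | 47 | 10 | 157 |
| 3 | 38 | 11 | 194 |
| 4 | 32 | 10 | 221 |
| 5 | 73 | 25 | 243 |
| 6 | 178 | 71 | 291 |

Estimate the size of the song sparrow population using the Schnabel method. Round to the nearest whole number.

Σ MᵢCᵢ = 0·157 + 157·47 + 194·38 + 221·32 + 243·73 + 291·178 = 0 + 7379 + 7372 + 7072 + 17739 + 51798 = 91360
Σ Rᵢ = 0 + 10 + 11 + 10 + 25 + 71 = 127
N̂ = 91360 / 127 ≈ 719.4 → 719

N ≈ 719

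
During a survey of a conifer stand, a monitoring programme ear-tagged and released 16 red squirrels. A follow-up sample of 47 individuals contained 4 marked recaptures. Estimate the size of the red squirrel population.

N = 188

If marked individuals mix randomly, R/C ≈ M/N, giving N ≈ M·C/R.
N = (16 × 47) / 4 = 752 / 4 = 188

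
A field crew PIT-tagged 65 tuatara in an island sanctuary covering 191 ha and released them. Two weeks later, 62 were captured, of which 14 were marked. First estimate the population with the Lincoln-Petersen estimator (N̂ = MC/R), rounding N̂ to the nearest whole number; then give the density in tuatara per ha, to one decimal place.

density ≈ 1.5 tuatara per ha

N̂ = 65·62/14 = 4030/14 ≈ 287.9 → 288
Density = N̂ / area = 288 / 191 ≈ 1.51 → 1.5 per ha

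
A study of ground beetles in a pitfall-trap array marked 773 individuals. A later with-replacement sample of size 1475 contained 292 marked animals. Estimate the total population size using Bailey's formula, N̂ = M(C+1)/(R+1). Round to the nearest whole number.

N ≈ 3894

N̂ = 773·(1475+1)/(292+1) = 773·1476/293 = 1140948/293 ≈ 3894.0 → 3894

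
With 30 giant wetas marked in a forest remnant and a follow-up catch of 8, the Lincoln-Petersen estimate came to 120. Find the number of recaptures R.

R = 2

From N = M·C/R: R = M·C / N = 30·8 / 120 = 240 / 120 = 2.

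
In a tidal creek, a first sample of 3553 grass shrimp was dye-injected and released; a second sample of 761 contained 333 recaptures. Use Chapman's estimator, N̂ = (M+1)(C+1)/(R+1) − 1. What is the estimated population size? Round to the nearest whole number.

N ≈ 8107

N̂ = (3553+1)(761+1)/(333+1) − 1 = 3554·762/334 − 1
= 2708148/334 − 1 ≈ 8108.2 − 1 ≈ 8107.2 → 8107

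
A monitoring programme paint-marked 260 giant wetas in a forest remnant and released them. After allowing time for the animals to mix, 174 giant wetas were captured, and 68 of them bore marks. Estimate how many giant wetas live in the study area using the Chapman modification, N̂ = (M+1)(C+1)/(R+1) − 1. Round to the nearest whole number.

N̂ = (260+1)(174+1)/(68+1) − 1 = 261·175/69 − 1
= 45675/69 − 1 ≈ 662.0 − 1 ≈ 661.0 → 661

N ≈ 661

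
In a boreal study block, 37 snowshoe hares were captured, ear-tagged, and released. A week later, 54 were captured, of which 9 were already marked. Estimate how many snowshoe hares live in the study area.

Lincoln-Petersen assumes M/N = R/C, so N = M·C / R.
N = (37 × 54) / 9 = 1998 / 9 = 222

N = 222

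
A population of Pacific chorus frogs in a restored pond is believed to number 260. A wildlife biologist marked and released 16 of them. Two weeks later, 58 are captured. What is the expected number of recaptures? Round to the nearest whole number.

The marked fraction of the population is 16/260, so in a sample of 58 expect C·(M/N) marked.
E[R] = 16 × 58 / 260 = 928 / 260 ≈ 3.6 → 4

expected recaptures ≈ 4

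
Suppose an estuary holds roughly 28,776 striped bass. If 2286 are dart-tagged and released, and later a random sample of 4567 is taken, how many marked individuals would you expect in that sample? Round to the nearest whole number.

expected recaptures ≈ 363

Expected recaptures E[R] = M·C / N.
E[R] = 2286 × 4567 / 28776 = 10440162 / 28776 ≈ 362.8 → 363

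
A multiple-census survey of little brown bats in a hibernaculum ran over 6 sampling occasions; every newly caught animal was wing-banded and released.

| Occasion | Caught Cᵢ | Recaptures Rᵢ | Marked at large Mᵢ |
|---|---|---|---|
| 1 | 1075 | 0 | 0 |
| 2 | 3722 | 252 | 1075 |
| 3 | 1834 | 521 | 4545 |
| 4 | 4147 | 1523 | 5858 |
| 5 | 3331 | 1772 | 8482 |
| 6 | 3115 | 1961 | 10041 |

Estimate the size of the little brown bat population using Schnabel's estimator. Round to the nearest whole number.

Σ MᵢCᵢ = 0·1075 + 1075·3722 + 4545·1834 + 5858·4147 + 8482·3331 + 10041·3115 = 0 + 4001150 + 8335530 + 24293126 + 28253542 + 31277715 = 96161063
Σ Rᵢ = 0 + 252 + 521 + 1523 + 1772 + 1961 = 6029
N̂ = 96161063 / 6029 ≈ 15949.8 → 15950

N ≈ 15,950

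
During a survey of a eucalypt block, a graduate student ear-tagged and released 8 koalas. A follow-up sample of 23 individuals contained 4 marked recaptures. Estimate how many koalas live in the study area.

N = 46

N = (8 × 23) / 4 = 184 / 4 = 46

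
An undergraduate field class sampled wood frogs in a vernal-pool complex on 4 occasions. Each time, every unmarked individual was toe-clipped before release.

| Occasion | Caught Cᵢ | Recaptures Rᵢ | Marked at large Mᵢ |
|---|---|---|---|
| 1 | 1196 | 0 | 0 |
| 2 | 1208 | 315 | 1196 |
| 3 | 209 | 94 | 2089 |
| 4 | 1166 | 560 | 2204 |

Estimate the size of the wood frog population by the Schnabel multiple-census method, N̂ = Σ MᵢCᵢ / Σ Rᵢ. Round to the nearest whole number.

N ≈ 4594

Σ MᵢCᵢ = 0·1196 + 1196·1208 + 2089·209 + 2204·1166 = 0 + 1444768 + 436601 + 2569864 = 4451233
Σ Rᵢ = 0 + 315 + 94 + 560 = 969
N̂ = 4451233 / 969 ≈ 4593.6 → 4594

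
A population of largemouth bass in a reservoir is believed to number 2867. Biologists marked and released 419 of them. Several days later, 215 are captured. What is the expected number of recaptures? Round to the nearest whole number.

The marked fraction of the population is 419/2867, so in a sample of 215 expect C·(M/N) marked.
E[R] = 419 × 215 / 2867 = 90085 / 2867 ≈ 31.4 → 31

expected recaptures ≈ 31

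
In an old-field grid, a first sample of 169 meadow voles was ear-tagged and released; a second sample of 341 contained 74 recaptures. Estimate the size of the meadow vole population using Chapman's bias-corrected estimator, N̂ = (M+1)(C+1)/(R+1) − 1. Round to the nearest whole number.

N̂ = (169+1)(341+1)/(74+1) − 1 = 170·342/75 − 1
= 58140/75 − 1 ≈ 775.2 − 1 ≈ 774.2 → 774

N ≈ 774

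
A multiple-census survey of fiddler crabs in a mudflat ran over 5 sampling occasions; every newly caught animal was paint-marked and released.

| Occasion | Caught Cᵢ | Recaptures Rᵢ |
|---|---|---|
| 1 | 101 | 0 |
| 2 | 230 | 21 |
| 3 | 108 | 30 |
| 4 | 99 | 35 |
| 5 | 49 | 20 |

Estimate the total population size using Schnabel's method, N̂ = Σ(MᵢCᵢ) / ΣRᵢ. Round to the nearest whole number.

Marked at large before each occasion: Mᵢ = Σⱼ<ᵢ (Cⱼ − Rⱼ) → M1=0, M2=101, M3=310, M4=388, M5=452
Σ MᵢCᵢ = 0·101 + 101·230 + 310·108 + 388·99 + 452·49 = 0 + 23230 + 33480 + 38412 + 22148 = 117270
Σ Rᵢ = 0 + 21 + 30 + 35 + 20 = 106
N̂ = 117270 / 106 ≈ 1106.3 → 1106

N ≈ 1106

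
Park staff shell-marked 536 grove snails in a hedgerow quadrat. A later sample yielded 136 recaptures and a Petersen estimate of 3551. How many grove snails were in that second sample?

From N = M·C/R: C = N·R / M = 3551·136 / 536 = 482936 / 536 = 901.

C = 901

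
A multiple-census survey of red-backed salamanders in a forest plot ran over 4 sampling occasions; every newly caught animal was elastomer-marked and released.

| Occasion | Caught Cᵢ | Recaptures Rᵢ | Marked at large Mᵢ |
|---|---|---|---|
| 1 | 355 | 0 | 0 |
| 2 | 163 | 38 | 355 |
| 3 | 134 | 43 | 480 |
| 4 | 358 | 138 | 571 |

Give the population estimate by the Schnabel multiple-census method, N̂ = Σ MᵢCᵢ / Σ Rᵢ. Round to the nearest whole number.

N ≈ 1491

Σ MᵢCᵢ = 0·355 + 355·163 + 480·134 + 571·358 = 0 + 57865 + 64320 + 204418 = 326603
Σ Rᵢ = 0 + 38 + 43 + 138 = 219
N̂ = 326603 / 219 ≈ 1491.3 → 1491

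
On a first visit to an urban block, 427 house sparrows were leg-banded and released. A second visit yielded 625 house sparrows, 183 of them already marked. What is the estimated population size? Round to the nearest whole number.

If marked individuals mix randomly, R/C ≈ M/N, giving N ≈ M·C/R.
N = (427 × 625) / 183 = 266875 / 183 ≈ 1458.3 → 1458

N ≈ 1458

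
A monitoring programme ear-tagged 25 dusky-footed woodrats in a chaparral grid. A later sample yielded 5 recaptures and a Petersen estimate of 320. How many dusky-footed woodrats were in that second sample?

From N = M·C/R: C = N·R / M = 320·5 / 25 = 1600 / 25 = 64.

C = 64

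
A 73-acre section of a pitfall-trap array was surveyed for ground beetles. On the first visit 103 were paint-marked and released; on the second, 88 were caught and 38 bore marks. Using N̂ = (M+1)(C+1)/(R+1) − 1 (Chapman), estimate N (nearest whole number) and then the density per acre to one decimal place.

density ≈ 3.2 ground beetles per acre

N̂ = 104·89/39 − 1 = 9256/39 − 1 ≈ 236.3 → 236
Density = N̂ / area = 236 / 73 ≈ 3.23 → 3.2 per acre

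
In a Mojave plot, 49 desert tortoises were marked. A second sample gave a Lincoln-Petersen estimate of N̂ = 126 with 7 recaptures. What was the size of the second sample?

From N = M·C/R: C = N·R / M = 126·7 / 49 = 882 / 49 = 18.

C = 18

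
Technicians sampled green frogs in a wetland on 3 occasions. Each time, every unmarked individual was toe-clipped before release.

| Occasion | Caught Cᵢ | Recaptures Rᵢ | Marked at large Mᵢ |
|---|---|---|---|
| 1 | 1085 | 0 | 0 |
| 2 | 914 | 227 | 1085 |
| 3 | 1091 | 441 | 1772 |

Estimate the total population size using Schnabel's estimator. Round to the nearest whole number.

N ≈ 4379

Σ MᵢCᵢ = 0·1085 + 1085·914 + 1772·1091 = 0 + 991690 + 1933252 = 2924942
Σ Rᵢ = 0 + 227 + 441 = 668
N̂ = 2924942 / 668 ≈ 4378.7 → 4379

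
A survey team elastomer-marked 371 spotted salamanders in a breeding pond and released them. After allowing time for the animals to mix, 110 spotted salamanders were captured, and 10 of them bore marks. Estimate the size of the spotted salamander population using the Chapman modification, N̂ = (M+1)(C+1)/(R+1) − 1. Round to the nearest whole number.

N̂ = (371+1)(110+1)/(10+1) − 1 = 372·111/11 − 1
= 41292/11 − 1 ≈ 3753.8 − 1 ≈ 3752.8 → 3753

N ≈ 3753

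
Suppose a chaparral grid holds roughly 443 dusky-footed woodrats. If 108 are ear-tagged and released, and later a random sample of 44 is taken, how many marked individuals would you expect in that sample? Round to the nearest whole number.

expected recaptures ≈ 11

Expected recaptures E[R] = M·C / N.
E[R] = 108 × 44 / 443 = 4752 / 443 ≈ 10.7 → 11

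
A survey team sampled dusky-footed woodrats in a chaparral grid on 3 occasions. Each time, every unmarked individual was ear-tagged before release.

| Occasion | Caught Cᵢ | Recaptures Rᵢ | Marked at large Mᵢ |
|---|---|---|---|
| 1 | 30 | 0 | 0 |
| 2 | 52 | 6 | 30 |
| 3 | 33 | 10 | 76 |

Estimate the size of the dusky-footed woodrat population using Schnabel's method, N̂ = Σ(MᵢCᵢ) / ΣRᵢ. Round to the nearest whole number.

Σ MᵢCᵢ = 0·30 + 30·52 + 76·33 = 0 + 1560 + 2508 = 4068
Σ Rᵢ = 0 + 6 + 10 = 16
N̂ = 4068 / 16 ≈ 254.2 → 254

N ≈ 254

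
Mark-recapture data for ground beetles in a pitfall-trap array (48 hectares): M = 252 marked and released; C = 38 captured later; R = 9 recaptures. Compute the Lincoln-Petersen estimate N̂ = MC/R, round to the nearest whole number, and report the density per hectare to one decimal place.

density ≈ 22.2 ground beetles per hectare

N̂ = 252·38/9 = 9576/9 = 1064
Density = N̂ / area = 1064 / 48 ≈ 22.17 → 22.2 per hectare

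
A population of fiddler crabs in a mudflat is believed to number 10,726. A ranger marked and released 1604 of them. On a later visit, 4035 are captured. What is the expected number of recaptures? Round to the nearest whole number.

expected recaptures ≈ 603

Expected recaptures E[R] = M·C / N.
E[R] = 1604 × 4035 / 10726 = 6472140 / 10726 ≈ 603.4 → 603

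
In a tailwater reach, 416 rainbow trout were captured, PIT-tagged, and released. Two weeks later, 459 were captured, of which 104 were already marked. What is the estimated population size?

N = (416 × 459) / 104 = 190944 / 104 = 1836

N = 1836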